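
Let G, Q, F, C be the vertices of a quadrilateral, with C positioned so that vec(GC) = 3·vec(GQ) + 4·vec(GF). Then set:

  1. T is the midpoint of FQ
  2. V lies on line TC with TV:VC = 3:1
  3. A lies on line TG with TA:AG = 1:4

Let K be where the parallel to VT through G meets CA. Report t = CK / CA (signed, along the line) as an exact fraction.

Choose coordinates G = (0, 0), Q = (1, 0), F = (0, 1), C = (3, 4).
1. T is the midpoint of FQ ⇒ T = (1/2, 1/2)
2. V lies on line TC with TV:VC = 3:1 ⇒ V = (19/8, 25/8)
3. A lies on line TG with TA:AG = 1:4 ⇒ A = (2/5, 2/5)
through G parallel to VT: direction (-15/8, -21/8); meets CA at K = (-10, -14)
K = C + t·(A−C) with t = 5

t = 5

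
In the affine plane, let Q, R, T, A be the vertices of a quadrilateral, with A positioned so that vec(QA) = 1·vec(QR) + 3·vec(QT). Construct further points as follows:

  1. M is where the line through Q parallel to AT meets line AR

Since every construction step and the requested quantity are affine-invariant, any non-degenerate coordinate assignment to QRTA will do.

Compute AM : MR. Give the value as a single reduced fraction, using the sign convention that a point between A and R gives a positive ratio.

AM:MR = 1/2

Set Q = (0, 0), R = (1, 0), T = (0, 1), A = (1, 3); any affine frame gives the same invariant.
1. M is where the line through Q parallel to AT meets line AR ⇒ M = (1, 2)
M = A + t·(R−A) with t = 1/3, so AM:MR = t:(1−t) = 1/3:2/3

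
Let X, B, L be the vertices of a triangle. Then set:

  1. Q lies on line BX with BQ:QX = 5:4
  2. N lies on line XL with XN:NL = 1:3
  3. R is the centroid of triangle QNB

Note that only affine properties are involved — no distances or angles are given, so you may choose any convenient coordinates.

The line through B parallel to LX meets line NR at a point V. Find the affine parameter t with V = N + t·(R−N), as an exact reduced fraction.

Choose coordinates X = (0, 0), B = (1, 0), L = (0, 1).
1. Q lies on line BX with BQ:QX = 5:4 ⇒ Q = (4/9, 0)
2. N lies on line XL with XN:NL = 1:3 ⇒ N = (0, 1/4)
3. R is the centroid of triangle QNB ⇒ R = (13/27, 1/12)
through B parallel to LX: direction (0, -1); meets NR at V = (1, -5/52)
V = N + t·(R−N) with t = 27/13

t = 27/13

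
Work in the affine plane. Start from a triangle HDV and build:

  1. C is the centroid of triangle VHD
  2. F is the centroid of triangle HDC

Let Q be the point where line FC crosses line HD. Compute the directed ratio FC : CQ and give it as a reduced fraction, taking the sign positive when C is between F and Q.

FC:CQ = -2/3

Assign H = (0, 0), D = (1, 0), V = (0, 1) — the answer is frame-independent, so this choice is without loss of generality.
1. C is the centroid of triangle VHD ⇒ C = (1/3, 1/3)
2. F is the centroid of triangle HDC ⇒ F = (4/9, 1/9)
line FC meets HD at Q = (1/2, 0)
C = F + t·(Q−F) with t = -2, so FC:CQ = -2:3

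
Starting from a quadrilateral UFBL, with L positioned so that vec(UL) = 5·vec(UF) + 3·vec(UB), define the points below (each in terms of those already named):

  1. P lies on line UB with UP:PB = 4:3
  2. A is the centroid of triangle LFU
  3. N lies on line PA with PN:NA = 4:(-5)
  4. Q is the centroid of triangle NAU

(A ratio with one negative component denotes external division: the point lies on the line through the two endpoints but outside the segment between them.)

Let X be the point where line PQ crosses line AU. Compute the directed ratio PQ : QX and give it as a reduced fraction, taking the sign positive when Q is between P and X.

PQ:QX = -2/5

Choose coordinates U = (0, 0), F = (1, 0), B = (0, 1), L = (5, 3).
1. P lies on line UB with UP:PB = 4:3 ⇒ P = (0, 4/7)
2. A is the centroid of triangle LFU ⇒ A = (2, 1)
3. N lies on line PA with PN:NA = 4:(-5) ⇒ N = (-8, -8/7)
4. Q is the centroid of triangle NAU ⇒ Q = (-2, -1/21)
line PQ meets AU at X = (3, 3/2)
Q = P + t·(X−P) with t = -2/3, so PQ:QX = -2/3:5/3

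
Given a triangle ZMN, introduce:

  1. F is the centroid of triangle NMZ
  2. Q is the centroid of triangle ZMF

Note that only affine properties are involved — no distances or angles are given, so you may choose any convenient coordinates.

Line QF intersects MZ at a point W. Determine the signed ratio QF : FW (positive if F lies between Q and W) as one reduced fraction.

Choose coordinates Z = (0, 0), M = (1, 0), N = (0, 1).
1. F is the centroid of triangle NMZ ⇒ F = (1/3, 1/3)
2. Q is the centroid of triangle ZMF ⇒ Q = (4/9, 1/9)
line QF meets MZ at W = (1/2, 0)
F = Q + t·(W−Q) with t = -2, so QF:FW = -2:3

QF:FW = -2/3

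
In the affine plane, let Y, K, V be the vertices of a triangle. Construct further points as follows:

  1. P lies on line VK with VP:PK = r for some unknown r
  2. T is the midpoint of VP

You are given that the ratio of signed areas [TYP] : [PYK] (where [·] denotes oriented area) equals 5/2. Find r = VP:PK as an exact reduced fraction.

r = 5

Choose coordinates Y = (0, 0), K = (1, 0), V = (0, 1).
1. With VP:PK = r, write λ = r/(r+1) so P = V + λ·(K−V); P is affine-linear in λ
2. T is the midpoint of VP ⇒ T is an affine combination of earlier points and hence also affine-linear in λ
Every point depending on P is an affine combination of P and λ-independent points, so each such coordinate is linear in λ; the λ² term in each signed area is a multiple of (K−V)×(K−V) = 0, so 2·[TYP] and 2·[PYK] are each linear in λ. Evaluating at λ=0 and λ=1:
  2·[TYP] = 1/2·λ,   2·[PYK] = −λ + 1
So [TYP]:[PYK] = (1/2·λ) / (−λ + 1). Setting this equal to 5/2:
  1/2·λ = 5/2·(−λ + 1)  ⇒  λ = 5/6
Then r = λ/(1−λ) = (5/6)/(1/6) = 5. Check: with r = 5, P = (5/6, 1/6) and [TYP]:[PYK] = 5/2 as required.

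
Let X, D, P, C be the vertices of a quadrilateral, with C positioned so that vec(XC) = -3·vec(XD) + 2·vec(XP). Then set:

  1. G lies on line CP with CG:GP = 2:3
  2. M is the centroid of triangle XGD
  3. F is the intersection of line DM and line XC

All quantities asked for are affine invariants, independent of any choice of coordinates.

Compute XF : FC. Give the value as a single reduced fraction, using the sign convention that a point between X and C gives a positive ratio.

Choose coordinates X = (0, 0), D = (1, 0), P = (0, 1), C = (-3, 2).
1. G lies on line CP with CG:GP = 2:3 ⇒ G = (-9/5, 8/5)
2. M is the centroid of triangle XGD ⇒ M = (-4/15, 8/15)
3. F is the intersection of line DM and line XC ⇒ F = (-12/7, 8/7)
F = X + t·(C−X) with t = 4/7, so XF:FC = t:(1−t) = 4/7:3/7

XF:FC = 4/3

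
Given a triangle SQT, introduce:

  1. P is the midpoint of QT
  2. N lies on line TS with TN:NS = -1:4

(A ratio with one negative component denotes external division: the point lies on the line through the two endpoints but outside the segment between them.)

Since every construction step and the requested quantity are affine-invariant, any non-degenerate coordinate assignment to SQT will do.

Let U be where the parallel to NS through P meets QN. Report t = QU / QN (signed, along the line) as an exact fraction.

t = 1/2

Assign S = (0, 0), Q = (1, 0), T = (0, 1) — the answer is frame-independent, so this choice is without loss of generality.
1. P is the midpoint of QT ⇒ P = (1/2, 1/2)
2. N lies on line TS with TN:NS = -1:4 ⇒ N = (0, 4/3)
through P parallel to NS: direction (0, -4/3); meets QN at U = (1/2, 2/3)
U = Q + t·(N−Q) with t = 1/2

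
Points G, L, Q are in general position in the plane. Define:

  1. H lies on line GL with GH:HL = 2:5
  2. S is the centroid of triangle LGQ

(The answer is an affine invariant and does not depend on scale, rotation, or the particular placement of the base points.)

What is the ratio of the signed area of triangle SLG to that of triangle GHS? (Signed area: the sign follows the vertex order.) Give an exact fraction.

[SLG]:[GHS] = -7/2

Choose coordinates G = (0, 0), L = (1, 0), Q = (0, 1).
1. H lies on line GL with GH:HL = 2:5 ⇒ H = (2/7, 0)
2. S is the centroid of triangle LGQ ⇒ S = (1/3, 1/3)
2·[SLG] = -1/3, 2·[GHS] = 2/21
[SLG]:[GHS] = -1/3:2/21 = -7/2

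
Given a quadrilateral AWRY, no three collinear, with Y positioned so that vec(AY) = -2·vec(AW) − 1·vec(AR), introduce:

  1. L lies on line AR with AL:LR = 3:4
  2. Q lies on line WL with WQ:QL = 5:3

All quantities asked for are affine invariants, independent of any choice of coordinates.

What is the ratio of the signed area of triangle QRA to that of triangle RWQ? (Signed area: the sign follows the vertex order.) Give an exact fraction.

[QRA]:[RWQ] = -21/20

Set A = (0, 0), W = (1, 0), R = (0, 1), Y = (-2, -1); any affine frame gives the same invariant.
1. L lies on line AR with AL:LR = 3:4 ⇒ L = (0, 3/7)
2. Q lies on line WL with WQ:QL = 5:3 ⇒ Q = (3/8, 15/56)
2·[QRA] = 3/8, 2·[RWQ] = -5/14
[QRA]:[RWQ] = 3/8:-5/14 = -21/20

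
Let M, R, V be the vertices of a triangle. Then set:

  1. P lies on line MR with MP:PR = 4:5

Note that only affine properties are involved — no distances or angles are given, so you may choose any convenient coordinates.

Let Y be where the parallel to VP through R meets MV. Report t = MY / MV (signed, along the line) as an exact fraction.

t = 9/4

Assign M = (0, 0), R = (1, 0), V = (0, 1) — the answer is frame-independent, so this choice is without loss of generality.
1. P lies on line MR with MP:PR = 4:5 ⇒ P = (4/9, 0)
through R parallel to VP: direction (4/9, -1); meets MV at Y = (0, 9/4)
Y = M + t·(V−M) with t = 9/4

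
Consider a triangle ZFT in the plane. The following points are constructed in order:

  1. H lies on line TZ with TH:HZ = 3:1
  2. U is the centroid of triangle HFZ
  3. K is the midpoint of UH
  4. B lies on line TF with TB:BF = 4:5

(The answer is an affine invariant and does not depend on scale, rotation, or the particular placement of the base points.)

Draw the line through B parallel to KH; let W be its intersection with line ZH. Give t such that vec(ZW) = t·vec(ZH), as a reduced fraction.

t = 28/9

Set Z = (0, 0), F = (1, 0), T = (0, 1); any affine frame gives the same invariant.
1. H lies on line TZ with TH:HZ = 3:1 ⇒ H = (0, 1/4)
2. U is the centroid of triangle HFZ ⇒ U = (1/3, 1/12)
3. K is the midpoint of UH ⇒ K = (1/6, 1/6)
4. B lies on line TF with TB:BF = 4:5 ⇒ B = (4/9, 5/9)
through B parallel to KH: direction (-1/6, 1/12); meets ZH at W = (0, 7/9)
W = Z + t·(H−Z) with t = 28/9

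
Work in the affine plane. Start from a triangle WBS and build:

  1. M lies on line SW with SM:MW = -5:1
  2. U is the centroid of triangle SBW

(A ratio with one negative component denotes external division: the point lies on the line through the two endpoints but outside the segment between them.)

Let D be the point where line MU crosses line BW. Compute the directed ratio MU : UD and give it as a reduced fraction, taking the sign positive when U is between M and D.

Assign W = (0, 0), B = (1, 0), S = (0, 1) — the answer is frame-independent, so this choice is without loss of generality.
1. M lies on line SW with SM:MW = -5:1 ⇒ M = (0, -1/4)
2. U is the centroid of triangle SBW ⇒ U = (1/3, 1/3)
line MU meets BW at D = (1/7, 0)
U = M + t·(D−M) with t = 7/3, so MU:UD = 7/3:-4/3

MU:UD = -7/4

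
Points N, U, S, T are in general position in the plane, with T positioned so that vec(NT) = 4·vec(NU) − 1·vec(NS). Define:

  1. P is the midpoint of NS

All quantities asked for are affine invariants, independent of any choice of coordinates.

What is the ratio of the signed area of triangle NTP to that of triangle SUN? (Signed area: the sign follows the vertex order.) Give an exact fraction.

Assign N = (0, 0), U = (1, 0), S = (0, 1), T = (4, -1) — the answer is frame-independent, so this choice is without loss of generality.
1. P is the midpoint of NS ⇒ P = (0, 1/2)
2·[NTP] = 2, 2·[SUN] = -1
[NTP]:[SUN] = 2:-1 = -2

[NTP]:[SUN] = -2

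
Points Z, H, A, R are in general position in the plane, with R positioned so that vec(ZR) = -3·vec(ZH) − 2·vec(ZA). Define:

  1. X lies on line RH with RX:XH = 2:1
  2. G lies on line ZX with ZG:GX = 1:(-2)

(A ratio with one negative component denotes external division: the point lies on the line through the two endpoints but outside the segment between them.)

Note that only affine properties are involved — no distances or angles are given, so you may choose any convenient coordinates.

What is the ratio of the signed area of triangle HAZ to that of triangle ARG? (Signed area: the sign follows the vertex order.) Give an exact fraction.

Assign Z = (0, 0), H = (1, 0), A = (0, 1), R = (-3, -2) — the answer is frame-independent, so this choice is without loss of generality.
1. X lies on line RH with RX:XH = 2:1 ⇒ X = (-1/3, -2/3)
2. G lies on line ZX with ZG:GX = 1:(-2) ⇒ G = (1/3, 2/3)
2·[HAZ] = 1, 2·[ARG] = 2
[HAZ]:[ARG] = 1:2 = 1/2

[HAZ]:[ARG] = 1/2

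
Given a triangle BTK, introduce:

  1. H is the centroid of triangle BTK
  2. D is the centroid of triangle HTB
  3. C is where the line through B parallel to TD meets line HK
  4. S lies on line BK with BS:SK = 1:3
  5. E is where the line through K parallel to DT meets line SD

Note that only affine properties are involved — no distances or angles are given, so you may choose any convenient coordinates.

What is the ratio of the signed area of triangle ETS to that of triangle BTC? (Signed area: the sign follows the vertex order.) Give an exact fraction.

Set B = (0, 0), T = (1, 0), K = (0, 1); any affine frame gives the same invariant.
1. H is the centroid of triangle BTK ⇒ H = (1/3, 1/3)
2. D is the centroid of triangle HTB ⇒ D = (4/9, 1/9)
3. C is where the line through B parallel to TD meets line HK ⇒ C = (5/9, -1/9)
4. S lies on line BK with BS:SK = 1:3 ⇒ S = (0, 1/4)
5. E is where the line through K parallel to DT meets line SD ⇒ E = (-20/3, 7/3)
2·[ETS] = -5/12, 2·[BTC] = -1/9
[ETS]:[BTC] = -5/12:-1/9 = 15/4

[ETS]:[BTC] = 15/4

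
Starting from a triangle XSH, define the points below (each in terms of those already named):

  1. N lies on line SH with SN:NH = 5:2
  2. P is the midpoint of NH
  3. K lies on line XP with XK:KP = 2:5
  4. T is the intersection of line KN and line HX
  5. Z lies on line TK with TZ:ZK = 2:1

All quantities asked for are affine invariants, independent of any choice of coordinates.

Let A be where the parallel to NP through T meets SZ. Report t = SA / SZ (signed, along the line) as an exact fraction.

Choose coordinates X = (0, 0), S = (1, 0), H = (0, 1).
1. N lies on line SH with SN:NH = 5:2 ⇒ N = (2/7, 5/7)
2. P is the midpoint of NH ⇒ P = (1/7, 6/7)
3. K lies on line XP with XK:KP = 2:5 ⇒ K = (2/49, 12/49)
4. T is the intersection of line KN and line HX ⇒ T = (0, 1/6)
5. Z lies on line TK with TZ:ZK = 2:1 ⇒ Z = (4/147, 193/882)
through T parallel to NP: direction (-1/7, 1/7); meets SZ at A = (-10/133, 193/798)
A = S + t·(Z−S) with t = 21/19

t = 21/19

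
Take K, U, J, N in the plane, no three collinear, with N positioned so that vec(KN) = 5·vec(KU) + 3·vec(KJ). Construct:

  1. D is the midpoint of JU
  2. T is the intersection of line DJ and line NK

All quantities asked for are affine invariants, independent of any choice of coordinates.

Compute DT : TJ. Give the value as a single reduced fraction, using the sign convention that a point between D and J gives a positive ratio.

Choose coordinates K = (0, 0), U = (1, 0), J = (0, 1), N = (5, 3).
1. D is the midpoint of JU ⇒ D = (1/2, 1/2)
2. T is the intersection of line DJ and line NK ⇒ T = (5/8, 3/8)
T = D + t·(J−D) with t = -1/4, so DT:TJ = t:(1−t) = -1/4:5/4

DT:TJ = -1/5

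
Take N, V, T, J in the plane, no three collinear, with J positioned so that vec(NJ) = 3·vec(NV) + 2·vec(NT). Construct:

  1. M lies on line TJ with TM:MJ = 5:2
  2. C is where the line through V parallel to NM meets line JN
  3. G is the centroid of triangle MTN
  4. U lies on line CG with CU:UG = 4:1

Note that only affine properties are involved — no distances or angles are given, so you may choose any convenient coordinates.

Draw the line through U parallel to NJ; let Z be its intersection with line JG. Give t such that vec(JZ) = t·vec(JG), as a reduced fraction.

Set N = (0, 0), V = (1, 0), T = (0, 1), J = (3, 2); any affine frame gives the same invariant.
1. M lies on line TJ with TM:MJ = 5:2 ⇒ M = (15/7, 12/7)
2. C is where the line through V parallel to NM meets line JN ⇒ C = (6, 4)
3. G is the centroid of triangle MTN ⇒ G = (5/7, 19/21)
4. U lies on line CG with CU:UG = 4:1 ⇒ U = (62/35, 32/21)
through U parallel to NJ: direction (3, 2); meets JG at Z = (41/35, 118/105)
Z = J + t·(G−J) with t = 4/5

t = 4/5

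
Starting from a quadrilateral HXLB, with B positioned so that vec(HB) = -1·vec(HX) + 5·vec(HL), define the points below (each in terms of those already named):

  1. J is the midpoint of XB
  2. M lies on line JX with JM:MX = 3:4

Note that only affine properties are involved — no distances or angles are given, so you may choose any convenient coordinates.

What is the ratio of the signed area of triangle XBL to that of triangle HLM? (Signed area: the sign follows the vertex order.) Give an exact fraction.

[XBL]:[HLM] = -7

Set H = (0, 0), X = (1, 0), L = (0, 1), B = (-1, 5); any affine frame gives the same invariant.
1. J is the midpoint of XB ⇒ J = (0, 5/2)
2. M lies on line JX with JM:MX = 3:4 ⇒ M = (3/7, 10/7)
2·[XBL] = 3, 2·[HLM] = -3/7
[XBL]:[HLM] = 3:-3/7 = -7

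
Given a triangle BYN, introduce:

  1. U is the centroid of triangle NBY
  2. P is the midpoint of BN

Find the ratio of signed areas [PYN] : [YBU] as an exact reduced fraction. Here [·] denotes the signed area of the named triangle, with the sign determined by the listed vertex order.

[PYN]:[YBU] = -3/2

Set B = (0, 0), Y = (1, 0), N = (0, 1); any affine frame gives the same invariant.
1. U is the centroid of triangle NBY ⇒ U = (1/3, 1/3)
2. P is the midpoint of BN ⇒ P = (0, 1/2)
2·[PYN] = 1/2, 2·[YBU] = -1/3
[PYN]:[YBU] = 1/2:-1/3 = -3/2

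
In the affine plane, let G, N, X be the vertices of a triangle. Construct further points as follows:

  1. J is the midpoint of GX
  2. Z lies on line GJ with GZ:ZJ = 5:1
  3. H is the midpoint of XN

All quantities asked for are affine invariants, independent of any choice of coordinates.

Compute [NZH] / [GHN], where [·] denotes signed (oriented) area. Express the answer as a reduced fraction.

Set G = (0, 0), N = (1, 0), X = (0, 1); any affine frame gives the same invariant.
1. J is the midpoint of GX ⇒ J = (0, 1/2)
2. Z lies on line GJ with GZ:ZJ = 5:1 ⇒ Z = (0, 5/12)
3. H is the midpoint of XN ⇒ H = (1/2, 1/2)
2·[NZH] = -7/24, 2·[GHN] = -1/2
[NZH]:[GHN] = -7/24:-1/2 = 7/12

[NZH]:[GHN] = 7/12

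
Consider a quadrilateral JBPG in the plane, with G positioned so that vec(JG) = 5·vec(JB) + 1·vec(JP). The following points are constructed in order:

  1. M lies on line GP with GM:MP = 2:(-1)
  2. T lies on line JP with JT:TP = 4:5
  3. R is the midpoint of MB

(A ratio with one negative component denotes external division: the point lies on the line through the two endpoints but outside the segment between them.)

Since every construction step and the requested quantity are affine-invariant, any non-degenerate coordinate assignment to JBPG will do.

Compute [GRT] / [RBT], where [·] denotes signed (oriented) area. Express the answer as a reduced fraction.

[GRT]:[RBT] = 5/3

Choose coordinates J = (0, 0), B = (1, 0), P = (0, 1), G = (5, 1).
1. M lies on line GP with GM:MP = 2:(-1) ⇒ M = (-5, 1)
2. T lies on line JP with JT:TP = 4:5 ⇒ T = (0, 4/9)
3. R is the midpoint of MB ⇒ R = (-2, 1/2)
2·[GRT] = 25/18, 2·[RBT] = 5/6
[GRT]:[RBT] = 25/18:5/6 = 5/3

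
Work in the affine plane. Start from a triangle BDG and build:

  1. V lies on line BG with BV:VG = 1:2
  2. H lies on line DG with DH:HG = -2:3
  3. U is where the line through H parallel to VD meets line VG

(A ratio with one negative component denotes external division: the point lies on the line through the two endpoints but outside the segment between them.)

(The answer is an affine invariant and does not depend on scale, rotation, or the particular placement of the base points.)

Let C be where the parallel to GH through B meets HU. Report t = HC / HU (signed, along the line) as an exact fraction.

Work in coordinates with B = (0, 0), D = (1, 0), G = (0, 1).
1. V lies on line BG with BV:VG = 1:2 ⇒ V = (0, 1/3)
2. H lies on line DG with DH:HG = -2:3 ⇒ H = (3, -2)
3. U is where the line through H parallel to VD meets line VG ⇒ U = (0, -1)
through B parallel to GH: direction (3, -3); meets HU at C = (3/2, -3/2)
C = H + t·(U−H) with t = 1/2

t = 1/2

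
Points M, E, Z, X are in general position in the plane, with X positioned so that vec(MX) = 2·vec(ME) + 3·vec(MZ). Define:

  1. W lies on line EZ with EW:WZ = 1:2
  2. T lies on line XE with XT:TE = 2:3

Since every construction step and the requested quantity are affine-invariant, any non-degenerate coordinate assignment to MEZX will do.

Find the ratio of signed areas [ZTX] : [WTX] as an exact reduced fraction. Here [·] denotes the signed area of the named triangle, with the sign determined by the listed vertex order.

[ZTX]:[WTX] = 3

Set M = (0, 0), E = (1, 0), Z = (0, 1), X = (2, 3); any affine frame gives the same invariant.
1. W lies on line EZ with EW:WZ = 1:2 ⇒ W = (2/3, 1/3)
2. T lies on line XE with XT:TE = 2:3 ⇒ T = (8/5, 9/5)
2·[ZTX] = 8/5, 2·[WTX] = 8/15
[ZTX]:[WTX] = 8/5:8/15 = 3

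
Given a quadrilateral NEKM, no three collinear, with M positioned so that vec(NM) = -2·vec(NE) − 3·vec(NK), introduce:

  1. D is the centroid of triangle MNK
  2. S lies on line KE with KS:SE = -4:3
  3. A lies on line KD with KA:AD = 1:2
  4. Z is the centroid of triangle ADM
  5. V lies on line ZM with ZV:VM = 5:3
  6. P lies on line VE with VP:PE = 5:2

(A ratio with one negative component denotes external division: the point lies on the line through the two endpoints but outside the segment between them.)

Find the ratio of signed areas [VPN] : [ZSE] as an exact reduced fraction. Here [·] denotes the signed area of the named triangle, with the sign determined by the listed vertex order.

[VPN]:[ZSE] = 5/28

Assign N = (0, 0), E = (1, 0), K = (0, 1), M = (-2, -3) — the answer is frame-independent, so this choice is without loss of generality.
1. D is the centroid of triangle MNK ⇒ D = (-2/3, -2/3)
2. S lies on line KE with KS:SE = -4:3 ⇒ S = (4, -3)
3. A lies on line KD with KA:AD = 1:2 ⇒ A = (-2/9, 4/9)
4. Z is the centroid of triangle ADM ⇒ Z = (-26/27, -29/27)
5. V lies on line ZM with ZV:VM = 5:3 ⇒ V = (-29/18, -41/18)
6. P lies on line VE with VP:PE = 5:2 ⇒ P = (16/63, -41/63)
2·[VPN] = 205/126, 2·[ZSE] = 82/9
[VPN]:[ZSE] = 205/126:82/9 = 5/28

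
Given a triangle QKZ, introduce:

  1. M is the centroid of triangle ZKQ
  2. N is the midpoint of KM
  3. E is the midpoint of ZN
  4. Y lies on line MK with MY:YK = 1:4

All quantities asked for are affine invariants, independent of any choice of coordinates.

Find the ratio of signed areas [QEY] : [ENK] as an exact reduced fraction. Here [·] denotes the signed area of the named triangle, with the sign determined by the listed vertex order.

[QEY]:[ENK] = -11/5

Work in coordinates with Q = (0, 0), K = (1, 0), Z = (0, 1).
1. M is the centroid of triangle ZKQ ⇒ M = (1/3, 1/3)
2. N is the midpoint of KM ⇒ N = (2/3, 1/6)
3. E is the midpoint of ZN ⇒ E = (1/3, 7/12)
4. Y lies on line MK with MY:YK = 1:4 ⇒ Y = (7/15, 4/15)
2·[QEY] = -11/60, 2·[ENK] = 1/12
[QEY]:[ENK] = -11/60:1/12 = -11/5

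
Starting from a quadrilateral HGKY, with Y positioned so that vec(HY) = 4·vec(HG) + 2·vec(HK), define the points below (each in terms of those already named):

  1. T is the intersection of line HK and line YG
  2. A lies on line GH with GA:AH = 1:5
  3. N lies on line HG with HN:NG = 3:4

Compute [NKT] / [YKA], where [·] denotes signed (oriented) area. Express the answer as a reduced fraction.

Work in coordinates with H = (0, 0), G = (1, 0), K = (0, 1), Y = (4, 2).
1. T is the intersection of line HK and line YG ⇒ T = (0, -2/3)
2. A lies on line GH with GA:AH = 1:5 ⇒ A = (5/6, 0)
3. N lies on line HG with HN:NG = 3:4 ⇒ N = (3/7, 0)
2·[NKT] = 5/7, 2·[YKA] = 29/6
[NKT]:[YKA] = 5/7:29/6 = 30/203

[NKT]:[YKA] = 30/203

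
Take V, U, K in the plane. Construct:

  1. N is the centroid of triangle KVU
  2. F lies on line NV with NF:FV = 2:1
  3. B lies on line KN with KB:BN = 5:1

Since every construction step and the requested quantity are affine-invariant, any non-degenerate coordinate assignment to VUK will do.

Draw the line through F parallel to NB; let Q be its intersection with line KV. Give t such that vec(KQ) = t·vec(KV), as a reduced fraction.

t = 2/3

Set V = (0, 0), U = (1, 0), K = (0, 1); any affine frame gives the same invariant.
1. N is the centroid of triangle KVU ⇒ N = (1/3, 1/3)
2. F lies on line NV with NF:FV = 2:1 ⇒ F = (1/9, 1/9)
3. B lies on line KN with KB:BN = 5:1 ⇒ B = (5/18, 4/9)
through F parallel to NB: direction (-1/18, 1/9); meets KV at Q = (0, 1/3)
Q = K + t·(V−K) with t = 2/3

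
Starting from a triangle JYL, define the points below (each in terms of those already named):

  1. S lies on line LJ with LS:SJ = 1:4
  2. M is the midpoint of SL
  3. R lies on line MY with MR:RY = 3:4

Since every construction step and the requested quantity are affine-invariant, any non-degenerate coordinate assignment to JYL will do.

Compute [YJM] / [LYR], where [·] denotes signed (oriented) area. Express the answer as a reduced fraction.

Assign J = (0, 0), Y = (1, 0), L = (0, 1) — the answer is frame-independent, so this choice is without loss of generality.
1. S lies on line LJ with LS:SJ = 1:4 ⇒ S = (0, 4/5)
2. M is the midpoint of SL ⇒ M = (0, 9/10)
3. R lies on line MY with MR:RY = 3:4 ⇒ R = (3/7, 18/35)
2·[YJM] = -9/10, 2·[LYR] = -2/35
[YJM]:[LYR] = -9/10:-2/35 = 63/4

[YJM]:[LYR] = 63/4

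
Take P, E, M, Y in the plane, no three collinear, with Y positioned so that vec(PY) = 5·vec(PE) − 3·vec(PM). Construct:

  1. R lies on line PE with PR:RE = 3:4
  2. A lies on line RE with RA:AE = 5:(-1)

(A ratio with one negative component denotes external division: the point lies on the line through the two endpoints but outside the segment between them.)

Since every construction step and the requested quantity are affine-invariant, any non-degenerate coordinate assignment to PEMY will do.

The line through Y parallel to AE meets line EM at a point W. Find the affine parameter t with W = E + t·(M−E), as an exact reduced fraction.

t = -3

Choose coordinates P = (0, 0), E = (1, 0), M = (0, 1), Y = (5, -3).
1. R lies on line PE with PR:RE = 3:4 ⇒ R = (3/7, 0)
2. A lies on line RE with RA:AE = 5:(-1) ⇒ A = (8/7, 0)
through Y parallel to AE: direction (-1/7, 0); meets EM at W = (4, -3)
W = E + t·(M−E) with t = -3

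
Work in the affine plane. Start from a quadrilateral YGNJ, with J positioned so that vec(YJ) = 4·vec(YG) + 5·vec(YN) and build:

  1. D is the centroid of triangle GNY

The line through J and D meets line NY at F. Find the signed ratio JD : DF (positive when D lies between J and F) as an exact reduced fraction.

JD:DF = 11

Work in coordinates with Y = (0, 0), G = (1, 0), N = (0, 1), J = (4, 5).
1. D is the centroid of triangle GNY ⇒ D = (1/3, 1/3)
line JD meets NY at F = (0, -1/11)
D = J + t·(F−J) with t = 11/12, so JD:DF = 11/12:1/12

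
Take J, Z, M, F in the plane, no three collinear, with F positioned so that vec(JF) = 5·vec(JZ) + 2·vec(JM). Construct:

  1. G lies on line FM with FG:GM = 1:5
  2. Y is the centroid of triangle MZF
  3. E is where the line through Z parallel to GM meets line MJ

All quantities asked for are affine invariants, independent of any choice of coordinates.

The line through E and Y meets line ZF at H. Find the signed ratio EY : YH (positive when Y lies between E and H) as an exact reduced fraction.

Assign J = (0, 0), Z = (1, 0), M = (0, 1), F = (5, 2) — the answer is frame-independent, so this choice is without loss of generality.
1. G lies on line FM with FG:GM = 1:5 ⇒ G = (25/6, 11/6)
2. Y is the centroid of triangle MZF ⇒ Y = (2, 1)
3. E is where the line through Z parallel to GM meets line MJ ⇒ E = (0, -1/5)
line EY meets ZF at H = (-3, -2)
Y = E + t·(H−E) with t = -2/3, so EY:YH = -2/3:5/3

EY:YH = -2/5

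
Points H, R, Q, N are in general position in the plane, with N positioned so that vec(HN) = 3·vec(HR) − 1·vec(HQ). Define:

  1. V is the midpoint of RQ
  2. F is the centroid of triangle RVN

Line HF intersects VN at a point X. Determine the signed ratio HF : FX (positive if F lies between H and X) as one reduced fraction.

HF:FX = 11

Work in coordinates with H = (0, 0), R = (1, 0), Q = (0, 1), N = (3, -1).
1. V is the midpoint of RQ ⇒ V = (1/2, 1/2)
2. F is the centroid of triangle RVN ⇒ F = (3/2, -1/6)
line HF meets VN at X = (18/11, -2/11)
F = H + t·(X−H) with t = 11/12, so HF:FX = 11/12:1/12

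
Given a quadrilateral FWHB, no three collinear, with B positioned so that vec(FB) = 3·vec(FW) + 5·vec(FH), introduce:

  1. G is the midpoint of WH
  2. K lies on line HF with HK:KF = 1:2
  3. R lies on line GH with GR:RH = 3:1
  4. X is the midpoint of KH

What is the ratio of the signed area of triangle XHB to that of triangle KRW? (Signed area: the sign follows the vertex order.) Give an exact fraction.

Work in coordinates with F = (0, 0), W = (1, 0), H = (0, 1), B = (3, 5).
1. G is the midpoint of WH ⇒ G = (1/2, 1/2)
2. K lies on line HF with HK:KF = 1:2 ⇒ K = (0, 2/3)
3. R lies on line GH with GR:RH = 3:1 ⇒ R = (1/8, 7/8)
4. X is the midpoint of KH ⇒ X = (0, 5/6)
2·[XHB] = -1/2, 2·[KRW] = -7/24
[XHB]:[KRW] = -1/2:-7/24 = 12/7

[XHB]:[KRW] = 12/7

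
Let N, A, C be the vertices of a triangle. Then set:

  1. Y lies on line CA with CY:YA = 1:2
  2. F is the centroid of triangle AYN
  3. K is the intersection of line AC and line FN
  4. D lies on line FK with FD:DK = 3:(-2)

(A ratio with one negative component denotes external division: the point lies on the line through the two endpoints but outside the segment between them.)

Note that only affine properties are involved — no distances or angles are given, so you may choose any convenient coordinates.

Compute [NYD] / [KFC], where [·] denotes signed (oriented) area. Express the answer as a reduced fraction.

[NYD]:[KFC] = 5/2

Assign N = (0, 0), A = (1, 0), C = (0, 1) — the answer is frame-independent, so this choice is without loss of generality.
1. Y lies on line CA with CY:YA = 1:2 ⇒ Y = (1/3, 2/3)
2. F is the centroid of triangle AYN ⇒ F = (4/9, 2/9)
3. K is the intersection of line AC and line FN ⇒ K = (2/3, 1/3)
4. D lies on line FK with FD:DK = 3:(-2) ⇒ D = (10/9, 5/9)
2·[NYD] = -5/9, 2·[KFC] = -2/9
[NYD]:[KFC] = -5/9:-2/9 = 5/2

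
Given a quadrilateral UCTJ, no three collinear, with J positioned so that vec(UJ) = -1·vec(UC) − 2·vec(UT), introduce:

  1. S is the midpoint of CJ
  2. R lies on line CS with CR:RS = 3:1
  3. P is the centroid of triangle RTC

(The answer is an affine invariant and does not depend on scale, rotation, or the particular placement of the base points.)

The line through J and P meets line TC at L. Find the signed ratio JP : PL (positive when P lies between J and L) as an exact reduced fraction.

JP:PL = 7

Choose coordinates U = (0, 0), C = (1, 0), T = (0, 1), J = (-1, -2).
1. S is the midpoint of CJ ⇒ S = (0, -1)
2. R lies on line CS with CR:RS = 3:1 ⇒ R = (1/4, -3/4)
3. P is the centroid of triangle RTC ⇒ P = (5/12, 1/12)
line JP meets TC at L = (13/21, 8/21)
P = J + t·(L−J) with t = 7/8, so JP:PL = 7/8:1/8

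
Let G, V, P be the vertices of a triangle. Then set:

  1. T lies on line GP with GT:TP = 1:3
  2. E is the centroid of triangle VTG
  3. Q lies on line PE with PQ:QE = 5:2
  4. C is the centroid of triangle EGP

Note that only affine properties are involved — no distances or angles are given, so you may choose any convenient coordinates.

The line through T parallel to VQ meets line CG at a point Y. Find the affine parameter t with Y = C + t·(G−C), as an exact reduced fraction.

Set G = (0, 0), V = (1, 0), P = (0, 1); any affine frame gives the same invariant.
1. T lies on line GP with GT:TP = 1:3 ⇒ T = (0, 1/4)
2. E is the centroid of triangle VTG ⇒ E = (1/3, 1/12)
3. Q lies on line PE with PQ:QE = 5:2 ⇒ Q = (5/21, 29/84)
4. C is the centroid of triangle EGP ⇒ C = (1/9, 13/36)
through T parallel to VQ: direction (-16/21, 29/84); meets CG at Y = (16/237, 52/237)
Y = C + t·(G−C) with t = 31/79

t = 31/79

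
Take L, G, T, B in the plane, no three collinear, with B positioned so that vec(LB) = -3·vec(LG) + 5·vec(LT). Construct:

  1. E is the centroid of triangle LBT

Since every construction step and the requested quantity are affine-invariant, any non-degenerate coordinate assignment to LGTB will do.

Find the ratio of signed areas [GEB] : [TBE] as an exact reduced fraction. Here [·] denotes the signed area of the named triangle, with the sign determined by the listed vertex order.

Assign L = (0, 0), G = (1, 0), T = (0, 1), B = (-3, 5) — the answer is frame-independent, so this choice is without loss of generality.
1. E is the centroid of triangle LBT ⇒ E = (-1, 2)
2·[GEB] = -2, 2·[TBE] = 1
[GEB]:[TBE] = -2:1 = -2

[GEB]:[TBE] = -2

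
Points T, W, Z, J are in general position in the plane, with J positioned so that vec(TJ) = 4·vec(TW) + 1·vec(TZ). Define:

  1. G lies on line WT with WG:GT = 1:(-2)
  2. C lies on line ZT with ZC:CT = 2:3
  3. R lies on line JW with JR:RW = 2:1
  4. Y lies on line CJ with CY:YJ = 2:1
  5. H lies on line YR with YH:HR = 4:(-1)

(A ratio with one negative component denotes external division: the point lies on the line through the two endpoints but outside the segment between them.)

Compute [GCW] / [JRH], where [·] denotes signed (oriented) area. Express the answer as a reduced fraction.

Set T = (0, 0), W = (1, 0), Z = (0, 1), J = (4, 1); any affine frame gives the same invariant.
1. G lies on line WT with WG:GT = 1:(-2) ⇒ G = (2, 0)
2. C lies on line ZT with ZC:CT = 2:3 ⇒ C = (0, 3/5)
3. R lies on line JW with JR:RW = 2:1 ⇒ R = (2, 1/3)
4. Y lies on line CJ with CY:YJ = 2:1 ⇒ Y = (8/3, 13/15)
5. H lies on line YR with YH:HR = 4:(-1) ⇒ H = (16/9, 7/45)
2·[GCW] = 3/5, 2·[JRH] = 28/135
[GCW]:[JRH] = 3/5:28/135 = 81/28

[GCW]:[JRH] = 81/28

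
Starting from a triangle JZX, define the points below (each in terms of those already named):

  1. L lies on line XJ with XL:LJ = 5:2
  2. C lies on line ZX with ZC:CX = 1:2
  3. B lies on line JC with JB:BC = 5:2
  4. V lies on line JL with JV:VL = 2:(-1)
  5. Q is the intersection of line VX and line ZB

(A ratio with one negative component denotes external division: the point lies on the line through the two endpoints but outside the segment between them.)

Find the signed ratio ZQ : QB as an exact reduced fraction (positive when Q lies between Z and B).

ZQ:QB = -21/10

Assign J = (0, 0), Z = (1, 0), X = (0, 1) — the answer is frame-independent, so this choice is without loss of generality.
1. L lies on line XJ with XL:LJ = 5:2 ⇒ L = (0, 2/7)
2. C lies on line ZX with ZC:CX = 1:2 ⇒ C = (2/3, 1/3)
3. B lies on line JC with JB:BC = 5:2 ⇒ B = (10/21, 5/21)
4. V lies on line JL with JV:VL = 2:(-1) ⇒ V = (0, 4/7)
5. Q is the intersection of line VX and line ZB ⇒ Q = (0, 5/11)
Q = Z + t·(B−Z) with t = 21/11, so ZQ:QB = t:(1−t) = 21/11:-10/11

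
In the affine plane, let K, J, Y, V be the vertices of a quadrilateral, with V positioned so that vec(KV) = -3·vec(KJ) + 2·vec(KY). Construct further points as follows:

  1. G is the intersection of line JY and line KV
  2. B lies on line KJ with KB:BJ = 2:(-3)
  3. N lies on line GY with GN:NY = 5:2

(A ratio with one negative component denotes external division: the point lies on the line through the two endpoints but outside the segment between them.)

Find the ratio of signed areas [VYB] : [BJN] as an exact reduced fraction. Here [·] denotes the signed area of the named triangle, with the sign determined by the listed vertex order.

[VYB]:[BJN] = -35/3

Choose coordinates K = (0, 0), J = (1, 0), Y = (0, 1), V = (-3, 2).
1. G is the intersection of line JY and line KV ⇒ G = (3, -2)
2. B lies on line KJ with KB:BJ = 2:(-3) ⇒ B = (-2, 0)
3. N lies on line GY with GN:NY = 5:2 ⇒ N = (6/7, 1/7)
2·[VYB] = -5, 2·[BJN] = 3/7
[VYB]:[BJN] = -5:3/7 = -35/3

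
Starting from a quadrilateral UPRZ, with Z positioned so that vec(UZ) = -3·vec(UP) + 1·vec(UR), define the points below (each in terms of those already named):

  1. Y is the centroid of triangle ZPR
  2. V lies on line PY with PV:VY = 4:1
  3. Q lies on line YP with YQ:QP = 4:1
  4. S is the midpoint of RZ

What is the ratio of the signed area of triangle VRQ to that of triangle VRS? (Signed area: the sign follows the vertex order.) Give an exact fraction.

Set U = (0, 0), P = (1, 0), R = (0, 1), Z = (-3, 1); any affine frame gives the same invariant.
1. Y is the centroid of triangle ZPR ⇒ Y = (-2/3, 2/3)
2. V lies on line PY with PV:VY = 4:1 ⇒ V = (-1/3, 8/15)
3. Q lies on line YP with YQ:QP = 4:1 ⇒ Q = (2/3, 2/15)
4. S is the midpoint of RZ ⇒ S = (-3/2, 1)
2·[VRQ] = -3/5, 2·[VRS] = 7/10
[VRQ]:[VRS] = -3/5:7/10 = -6/7

[VRQ]:[VRS] = -6/7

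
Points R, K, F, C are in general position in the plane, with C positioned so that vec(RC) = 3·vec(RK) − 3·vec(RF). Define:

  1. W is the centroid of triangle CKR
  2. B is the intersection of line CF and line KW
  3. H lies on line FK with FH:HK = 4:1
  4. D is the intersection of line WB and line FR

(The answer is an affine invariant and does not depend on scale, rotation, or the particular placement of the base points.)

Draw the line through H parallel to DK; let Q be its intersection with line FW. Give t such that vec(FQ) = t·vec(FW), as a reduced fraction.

Work in coordinates with R = (0, 0), K = (1, 0), F = (0, 1), C = (3, -3).
1. W is the centroid of triangle CKR ⇒ W = (4/3, -1)
2. B is the intersection of line CF and line KW ⇒ B = (6/5, -3/5)
3. H lies on line FK with FH:HK = 4:1 ⇒ H = (4/5, 1/5)
4. D is the intersection of line WB and line FR ⇒ D = (0, 3)
through H parallel to DK: direction (1, -3); meets FW at Q = (16/15, -3/5)
Q = F + t·(W−F) with t = 4/5

t = 4/5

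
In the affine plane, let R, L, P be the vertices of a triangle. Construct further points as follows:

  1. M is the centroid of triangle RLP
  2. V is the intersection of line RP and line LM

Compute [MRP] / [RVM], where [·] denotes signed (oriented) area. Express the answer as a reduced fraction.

[MRP]:[RVM] = 2

Choose coordinates R = (0, 0), L = (1, 0), P = (0, 1).
1. M is the centroid of triangle RLP ⇒ M = (1/3, 1/3)
2. V is the intersection of line RP and line LM ⇒ V = (0, 1/2)
2·[MRP] = -1/3, 2·[RVM] = -1/6
[MRP]:[RVM] = -1/3:-1/6 = 2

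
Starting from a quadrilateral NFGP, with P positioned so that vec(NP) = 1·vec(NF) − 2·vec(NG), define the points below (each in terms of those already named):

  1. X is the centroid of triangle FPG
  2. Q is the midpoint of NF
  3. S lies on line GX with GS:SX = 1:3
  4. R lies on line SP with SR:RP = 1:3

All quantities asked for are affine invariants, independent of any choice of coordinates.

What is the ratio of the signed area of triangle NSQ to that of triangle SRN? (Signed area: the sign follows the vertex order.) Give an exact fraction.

[NSQ]:[SRN] = 4/3

Set N = (0, 0), F = (1, 0), G = (0, 1), P = (1, -2); any affine frame gives the same invariant.
1. X is the centroid of triangle FPG ⇒ X = (2/3, -1/3)
2. Q is the midpoint of NF ⇒ Q = (1/2, 0)
3. S lies on line GX with GS:SX = 1:3 ⇒ S = (1/6, 2/3)
4. R lies on line SP with SR:RP = 1:3 ⇒ R = (3/8, 0)
2·[NSQ] = -1/3, 2·[SRN] = -1/4
[NSQ]:[SRN] = -1/3:-1/4 = 4/3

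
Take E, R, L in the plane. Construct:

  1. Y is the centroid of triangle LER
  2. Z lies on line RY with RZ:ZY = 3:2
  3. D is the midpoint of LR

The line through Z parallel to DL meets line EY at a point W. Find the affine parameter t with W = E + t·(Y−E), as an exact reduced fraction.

Set E = (0, 0), R = (1, 0), L = (0, 1); any affine frame gives the same invariant.
1. Y is the centroid of triangle LER ⇒ Y = (1/3, 1/3)
2. Z lies on line RY with RZ:ZY = 3:2 ⇒ Z = (3/5, 1/5)
3. D is the midpoint of LR ⇒ D = (1/2, 1/2)
through Z parallel to DL: direction (-1/2, 1/2); meets EY at W = (2/5, 2/5)
W = E + t·(Y−E) with t = 6/5

t = 6/5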